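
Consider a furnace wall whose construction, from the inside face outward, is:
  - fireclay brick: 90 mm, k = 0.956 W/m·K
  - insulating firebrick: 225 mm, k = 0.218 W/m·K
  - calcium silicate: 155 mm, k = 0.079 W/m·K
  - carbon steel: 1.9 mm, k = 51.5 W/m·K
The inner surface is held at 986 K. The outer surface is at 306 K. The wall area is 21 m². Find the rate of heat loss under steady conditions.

Q ≈ 4620 W

Series thermal resistances:
R_fireclay brick = L/(kA) = 0.09/(0.956×21) = 0.004483 K/W
R_insulating firebrick = L/(kA) = 0.225/(0.218×21) = 0.04915 K/W
R_calcium silicate = L/(kA) = 0.155/(0.079×21) = 0.09343 K/W
R_carbon steel = L/(kA) = 0.0019/(51.5×21) = 1.757×10^-6 K/W
R_total = 0.1471 K/W
Q = ΔT / R_total = 680 / 0.1471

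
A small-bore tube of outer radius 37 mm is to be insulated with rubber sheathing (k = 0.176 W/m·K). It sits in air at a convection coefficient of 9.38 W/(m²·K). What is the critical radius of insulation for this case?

r_cr ≈ 18.8 mm

For a cylinder r_cr = k/h = 0.176/9.38
r_cr = 18.8 mm; since the bare radius (37 mm) is above r_cr, any added insulation will reduce heat loss.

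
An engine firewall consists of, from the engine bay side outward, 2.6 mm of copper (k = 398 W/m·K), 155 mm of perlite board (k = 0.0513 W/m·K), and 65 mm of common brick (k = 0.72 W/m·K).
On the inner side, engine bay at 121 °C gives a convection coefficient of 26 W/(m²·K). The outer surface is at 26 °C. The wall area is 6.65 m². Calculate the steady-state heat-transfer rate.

Thermal resistances in series:
R_inner film = 1/(h_i·A) = 1/(26×6.65) = 0.005784 K/W
R_copper = L/(kA) = 0.0026/(398×6.65) = 9.824×10^-7 K/W
R_perlite board = L/(kA) = 0.155/(0.0513×6.65) = 0.4544 K/W
R_common brick = L/(kA) = 0.065/(0.72×6.65) = 0.01358 K/W
R_total = 0.4737 K/W
Q = ΔT / R_total = 95 / 0.4737

Q ≈ 201 W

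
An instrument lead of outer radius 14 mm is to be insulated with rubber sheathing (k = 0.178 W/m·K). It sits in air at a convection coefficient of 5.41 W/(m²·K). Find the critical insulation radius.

For a cylinder r_cr = k/h = 0.178/5.41
r_cr = 32.9 mm; since the bare radius (14 mm) is below r_cr, adding a thin layer of insulation will *increase* heat loss.

r_cr ≈ 32.9 mm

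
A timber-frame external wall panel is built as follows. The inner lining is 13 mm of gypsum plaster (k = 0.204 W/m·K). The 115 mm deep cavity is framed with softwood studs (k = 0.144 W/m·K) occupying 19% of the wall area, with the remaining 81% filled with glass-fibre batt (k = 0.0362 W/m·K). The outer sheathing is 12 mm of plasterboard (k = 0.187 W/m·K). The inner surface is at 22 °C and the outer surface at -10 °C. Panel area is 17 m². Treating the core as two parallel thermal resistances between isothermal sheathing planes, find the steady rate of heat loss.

Q ≈ 252 W

Sheathing layers in series; stud and cavity paths in parallel between them.
R_inner = 0.013/(0.204×17) = 0.003749 K/W
R_stud  = 0.115/(0.144×0.19×17) = 0.2472 K/W
R_cav   = 0.115/(0.0362×0.81×17) = 0.2307 K/W
1/R_core = 1/R_stud + 1/R_cav → R_core = 0.1193 K/W
R_outer = 0.012/(0.187×17) = 0.003775 K/W
R_total = 0.1269 K/W
Q = ΔT/R_total = 32/0.1269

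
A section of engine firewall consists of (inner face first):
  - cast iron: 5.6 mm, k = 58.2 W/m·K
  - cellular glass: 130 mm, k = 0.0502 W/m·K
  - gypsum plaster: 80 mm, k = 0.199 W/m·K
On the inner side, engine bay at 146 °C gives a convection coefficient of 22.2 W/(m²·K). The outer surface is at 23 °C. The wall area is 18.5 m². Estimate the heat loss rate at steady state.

Using the resistance-network approach (series):
R_inner film = 1/(h_i·A) = 1/(22.2×18.5) = 0.002435 K/W
R_cast iron = L/(kA) = 0.0056/(58.2×18.5) = 5.201×10^-6 K/W
R_cellular glass = L/(kA) = 0.13/(0.0502×18.5) = 0.14 K/W
R_gypsum plaster = L/(kA) = 0.08/(0.199×18.5) = 0.02173 K/W
R_total = 0.1642 K/W
Q = ΔT / R_total = 123 / 0.1642

Q ≈ 749 W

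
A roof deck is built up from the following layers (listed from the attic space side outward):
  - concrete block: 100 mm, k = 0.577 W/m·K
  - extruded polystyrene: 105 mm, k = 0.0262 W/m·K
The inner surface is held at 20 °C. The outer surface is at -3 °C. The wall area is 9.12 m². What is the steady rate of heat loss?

Treating each layer as a thermal resistance in series:
R_concrete block = L/(kA) = 0.1/(0.577×9.12) = 0.019 K/W
R_extruded polystyrene = L/(kA) = 0.105/(0.0262×9.12) = 0.4394 K/W
R_total = 0.4584 K/W
Q = ΔT / R_total = 23 / 0.4584

Q ≈ 50.2 W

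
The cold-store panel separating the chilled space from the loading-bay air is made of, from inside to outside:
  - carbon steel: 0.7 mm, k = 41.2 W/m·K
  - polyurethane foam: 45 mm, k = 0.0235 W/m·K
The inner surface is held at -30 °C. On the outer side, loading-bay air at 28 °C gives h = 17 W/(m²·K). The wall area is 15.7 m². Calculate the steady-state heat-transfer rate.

Series thermal resistances:
R_carbon steel = L/(kA) = 0.0007/(41.2×15.7) = 1.082×10^-6 K/W
R_polyurethane foam = L/(kA) = 0.045/(0.0235×15.7) = 0.122 K/W
R_outer film = 1/(h_o·A) = 1/(17×15.7) = 0.003747 K/W
R_total = 0.1257 K/W
Q = ΔT / R_total = 58 / 0.1257

Q ≈ 461 W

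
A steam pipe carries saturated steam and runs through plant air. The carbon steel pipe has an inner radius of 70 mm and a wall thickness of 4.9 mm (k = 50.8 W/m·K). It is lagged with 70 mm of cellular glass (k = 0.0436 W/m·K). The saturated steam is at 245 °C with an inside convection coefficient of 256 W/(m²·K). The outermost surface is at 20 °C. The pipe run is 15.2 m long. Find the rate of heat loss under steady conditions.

Per-layer cylindrical resistances, series-summed:
R_inner film = 1/(h_i·2πr₁L) = 1/(256×2π×0.07×15.2) = 5.843×10^-4 K/W
R_carbon steel pipe wall = ln(74.9/70)/(2π×50.8×15.2) = 1.395×10^-5 K/W
R_cellular glass = ln(144.9/74.9)/(2π×0.0436×15.2) = 0.1585 K/W
R_total = 0.1591 K/W
Q = ΔT/R_total = 225/0.1591

Q ≈ 1410 W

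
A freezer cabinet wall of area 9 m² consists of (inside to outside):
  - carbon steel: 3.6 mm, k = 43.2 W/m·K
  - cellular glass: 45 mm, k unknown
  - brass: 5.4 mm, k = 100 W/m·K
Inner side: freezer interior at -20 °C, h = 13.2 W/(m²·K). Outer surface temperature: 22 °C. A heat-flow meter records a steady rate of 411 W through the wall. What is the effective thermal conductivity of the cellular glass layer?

k ≈ 0.0533 W/(m·K)

Model the wall as resistances in series:
R_inner film = 1/(h_i·A) = 1/(13.2×9) = 0.008418 K/W
R_carbon steel = L/(kA) = 0.0036/(43.2×9) = 9.259×10^-6 K/W
R_brass = L/(kA) = 0.0054/(100×9) = 6×10^-6 K/W
Sum of known resistances R_other = 0.008433 K/W
Total R = ΔT/Q = 42/411 = 0.1022 K/W
R_cellular glass = R_total − R_other = 0.09376 K/W
k = L/(R·A) = 0.045/(0.09376×9)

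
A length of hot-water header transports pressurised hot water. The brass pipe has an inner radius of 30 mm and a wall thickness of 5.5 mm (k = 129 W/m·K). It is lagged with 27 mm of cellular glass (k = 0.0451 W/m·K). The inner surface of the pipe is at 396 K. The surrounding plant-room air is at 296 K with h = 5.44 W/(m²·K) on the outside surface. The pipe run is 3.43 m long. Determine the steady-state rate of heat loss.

Per-layer cylindrical resistances, series-summed:
R_brass pipe wall = ln(35.5/30)/(2π×129×3.43) = 6.055×10^-5 K/W
R_cellular glass = ln(62.5/35.5)/(2π×0.0451×3.43) = 0.5819 K/W
R_outer film = 1/(h_o·2πr_oL) = 1/(5.44×2π×0.0625×3.43) = 0.1365 K/W
R_total = 0.7185 K/W
Q = ΔT/R_total = 100/0.7185

Q ≈ 139 W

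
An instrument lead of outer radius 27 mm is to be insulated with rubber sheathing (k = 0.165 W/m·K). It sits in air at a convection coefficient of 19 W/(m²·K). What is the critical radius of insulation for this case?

r_cr ≈ 8.68 mm

For a cylinder r_cr = k/h = 0.165/19
r_cr = 8.68 mm; since the bare radius (27 mm) is above r_cr, any added insulation will reduce heat loss.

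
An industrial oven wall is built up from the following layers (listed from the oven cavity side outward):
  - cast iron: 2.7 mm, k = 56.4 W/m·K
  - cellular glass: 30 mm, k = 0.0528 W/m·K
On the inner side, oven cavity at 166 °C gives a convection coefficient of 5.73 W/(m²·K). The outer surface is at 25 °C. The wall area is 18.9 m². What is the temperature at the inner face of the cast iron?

T ≈ 133 °C

Thermal resistances in series:
R_inner film = 1/(h_i·A) = 1/(5.73×18.9) = 0.009234 K/W
R_cast iron = L/(kA) = 0.0027/(56.4×18.9) = 2.533×10^-6 K/W
R_cellular glass = L/(kA) = 0.03/(0.0528×18.9) = 0.03006 K/W
R_total = 0.0393 K/W;  Q = ΔT/R_total = 141/0.0393 = 3588 W
T_interface = T_inner − Q·ΣR(inner→interface) = 166 − 3590×0.009234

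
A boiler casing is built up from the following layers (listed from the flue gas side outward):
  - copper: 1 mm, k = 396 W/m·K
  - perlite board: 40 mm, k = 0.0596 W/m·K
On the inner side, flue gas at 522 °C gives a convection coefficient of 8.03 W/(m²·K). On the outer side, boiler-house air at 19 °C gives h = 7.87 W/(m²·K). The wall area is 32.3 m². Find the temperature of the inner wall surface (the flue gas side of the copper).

T ≈ 454 °C

Using the resistance-network approach (series):
R_inner film = 1/(h_i·A) = 1/(8.03×32.3) = 0.003856 K/W
R_copper = L/(kA) = 0.001/(396×32.3) = 7.818×10^-8 K/W
R_perlite board = L/(kA) = 0.04/(0.0596×32.3) = 0.02078 K/W
R_outer film = 1/(h_o·A) = 1/(7.87×32.3) = 0.003934 K/W
R_total = 0.02857 K/W;  Q = ΔT/R_total = 503/0.02857 = 17610 W
T_interface = T_inner − Q·ΣR(inner→interface) = 522 − 17600×0.003856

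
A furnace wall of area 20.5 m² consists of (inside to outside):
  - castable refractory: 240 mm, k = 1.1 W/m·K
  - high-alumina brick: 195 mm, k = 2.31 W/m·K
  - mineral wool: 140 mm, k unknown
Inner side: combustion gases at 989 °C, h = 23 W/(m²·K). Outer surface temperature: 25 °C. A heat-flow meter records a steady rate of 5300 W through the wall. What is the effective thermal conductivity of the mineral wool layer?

k ≈ 0.0414 W/(m·K)

Using the resistance-network approach (series):
R_inner film = 1/(h_i·A) = 1/(23×20.5) = 0.002121 K/W
R_castable refractory = L/(kA) = 0.24/(1.1×20.5) = 0.01064 K/W
R_high-alumina brick = L/(kA) = 0.195/(2.31×20.5) = 0.004118 K/W
Sum of known resistances R_other = 0.01688 K/W
Total R = ΔT/Q = 964/5300 = 0.1819 K/W
R_mineral wool = R_total − R_other = 0.165 K/W
k = L/(R·A) = 0.14/(0.165×20.5)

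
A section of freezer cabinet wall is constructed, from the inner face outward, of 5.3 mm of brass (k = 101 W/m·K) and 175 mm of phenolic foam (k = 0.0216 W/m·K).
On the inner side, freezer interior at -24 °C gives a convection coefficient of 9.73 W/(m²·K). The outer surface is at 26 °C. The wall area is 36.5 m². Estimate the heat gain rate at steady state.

Thermal resistances in series:
R_inner film = 1/(h_i·A) = 1/(9.73×36.5) = 0.002816 K/W
R_brass = L/(kA) = 0.0053/(101×36.5) = 1.438×10^-6 K/W
R_phenolic foam = L/(kA) = 0.175/(0.0216×36.5) = 0.222 K/W
R_total = 0.2248 K/W
Q = ΔT / R_total = 50 / 0.2248

Q ≈ 222 W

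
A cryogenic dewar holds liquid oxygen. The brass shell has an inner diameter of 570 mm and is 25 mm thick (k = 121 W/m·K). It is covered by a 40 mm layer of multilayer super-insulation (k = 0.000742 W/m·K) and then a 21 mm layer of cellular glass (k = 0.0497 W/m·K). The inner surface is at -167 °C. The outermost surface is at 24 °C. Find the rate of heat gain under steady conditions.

Each spherical layer contributes R = (1/r_i − 1/r_o)/(4πk):
R_brass shell = (1/0.285 − 1/0.31)/(4π×121) = 1.861×10^-4 K/W
R_multilayer super-insulation = (1/0.31 − 1/0.35)/(4π×0.000742) = 39.54 K/W
R_cellular glass = (1/0.35 − 1/0.371)/(4π×0.0497) = 0.2589 K/W
R_total = 39.8 K/W
Q = ΔT/R_total = 191/39.8

Q ≈ 4.8 W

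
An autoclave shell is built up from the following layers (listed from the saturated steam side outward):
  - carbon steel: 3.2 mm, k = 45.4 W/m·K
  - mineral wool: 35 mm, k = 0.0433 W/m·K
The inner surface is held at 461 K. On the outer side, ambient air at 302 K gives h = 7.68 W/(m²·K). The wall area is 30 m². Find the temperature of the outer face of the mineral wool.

T ≈ 324 K

Using the resistance-network approach (series):
R_carbon steel = L/(kA) = 0.0032/(45.4×30) = 2.349×10^-6 K/W
R_mineral wool = L/(kA) = 0.035/(0.0433×30) = 0.02694 K/W
R_outer film = 1/(h_o·A) = 1/(7.68×30) = 0.00434 K/W
R_total = 0.03129 K/W;  Q = ΔT/R_total = 159/0.03129 = 5082 W
T_interface = T_inner − Q·ΣR(inner→interface) = 461 − 5080×0.02695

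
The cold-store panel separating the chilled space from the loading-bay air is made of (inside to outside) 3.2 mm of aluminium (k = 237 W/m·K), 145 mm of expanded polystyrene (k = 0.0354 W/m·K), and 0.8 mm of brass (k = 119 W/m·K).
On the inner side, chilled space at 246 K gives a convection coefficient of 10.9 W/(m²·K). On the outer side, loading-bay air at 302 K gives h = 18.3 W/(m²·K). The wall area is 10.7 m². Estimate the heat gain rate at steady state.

Q ≈ 141 W

Using the resistance-network approach (series):
R_inner film = 1/(h_i·A) = 1/(10.9×10.7) = 0.008574 K/W
R_aluminium = L/(kA) = 0.0032/(237×10.7) = 1.262×10^-6 K/W
R_expanded polystyrene = L/(kA) = 0.145/(0.0354×10.7) = 0.3828 K/W
R_brass = L/(kA) = 0.0008/(119×10.7) = 6.283×10^-7 K/W
R_outer film = 1/(h_o·A) = 1/(18.3×10.7) = 0.005107 K/W
R_total = 0.3965 K/W
Q = ΔT / R_total = 56 / 0.3965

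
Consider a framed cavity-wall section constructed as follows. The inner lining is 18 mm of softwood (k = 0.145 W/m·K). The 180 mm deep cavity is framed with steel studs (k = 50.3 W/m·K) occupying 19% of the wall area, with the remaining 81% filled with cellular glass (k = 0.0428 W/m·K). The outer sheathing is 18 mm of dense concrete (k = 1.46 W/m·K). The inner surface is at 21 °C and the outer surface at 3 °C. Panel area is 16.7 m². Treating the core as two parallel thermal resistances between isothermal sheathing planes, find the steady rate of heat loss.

Sheathing layers in series; stud and cavity paths in parallel between them.
R_inner = 0.018/(0.145×16.7) = 0.007433 K/W
R_stud  = 0.18/(50.3×0.19×16.7) = 0.001128 K/W
R_cav   = 0.18/(0.0428×0.81×16.7) = 0.3109 K/W
1/R_core = 1/R_stud + 1/R_cav → R_core = 0.001124 K/W
R_outer = 0.018/(1.46×16.7) = 7.382×10^-4 K/W
R_total = 0.009295 K/W
Q = ΔT/R_total = 18/0.009295

Q ≈ 1940 W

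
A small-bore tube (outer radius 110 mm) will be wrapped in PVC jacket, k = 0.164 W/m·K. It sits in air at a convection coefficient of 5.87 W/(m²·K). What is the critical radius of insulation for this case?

r_cr ≈ 27.9 mm

For a cylinder r_cr = k/h = 0.164/5.87
r_cr = 27.9 mm; since the bare radius (110 mm) is above r_cr, any added insulation will reduce heat loss.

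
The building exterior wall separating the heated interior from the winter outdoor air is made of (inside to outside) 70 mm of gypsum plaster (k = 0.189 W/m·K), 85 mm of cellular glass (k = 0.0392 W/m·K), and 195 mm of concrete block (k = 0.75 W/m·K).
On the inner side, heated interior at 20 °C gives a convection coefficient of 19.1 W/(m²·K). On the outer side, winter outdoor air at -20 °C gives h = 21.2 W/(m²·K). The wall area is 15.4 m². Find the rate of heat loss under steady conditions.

Using the resistance-network approach (series):
R_inner film = 1/(h_i·A) = 1/(19.1×15.4) = 0.0034 K/W
R_gypsum plaster = L/(kA) = 0.07/(0.189×15.4) = 0.02405 K/W
R_cellular glass = L/(kA) = 0.085/(0.0392×15.4) = 0.1408 K/W
R_concrete block = L/(kA) = 0.195/(0.75×15.4) = 0.01688 K/W
R_outer film = 1/(h_o·A) = 1/(21.2×15.4) = 0.003063 K/W
R_total = 0.1882 K/W
Q = ΔT / R_total = 40 / 0.1882

Q ≈ 213 W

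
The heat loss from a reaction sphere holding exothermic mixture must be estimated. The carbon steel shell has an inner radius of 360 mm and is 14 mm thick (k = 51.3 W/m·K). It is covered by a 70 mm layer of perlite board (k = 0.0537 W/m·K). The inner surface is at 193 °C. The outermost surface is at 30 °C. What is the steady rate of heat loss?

Q ≈ 261 W

Spherical conduction: R = (1/r_in − 1/r_out)/(4πk) per layer; series-sum.
R_carbon steel shell = (1/0.36 − 1/0.374)/(4π×51.3) = 1.613×10^-4 K/W
R_perlite board = (1/0.374 − 1/0.444)/(4π×0.0537) = 0.6247 K/W
R_total = 0.6248 K/W
Q = ΔT/R_total = 163/0.6248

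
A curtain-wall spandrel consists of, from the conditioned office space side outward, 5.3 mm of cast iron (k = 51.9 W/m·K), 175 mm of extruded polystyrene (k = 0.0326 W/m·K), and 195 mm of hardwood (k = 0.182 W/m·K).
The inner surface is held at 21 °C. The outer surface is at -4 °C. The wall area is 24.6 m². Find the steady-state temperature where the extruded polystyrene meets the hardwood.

Model the wall as resistances in series:
R_cast iron = L/(kA) = 0.0053/(51.9×24.6) = 4.151×10^-6 K/W
R_extruded polystyrene = L/(kA) = 0.175/(0.0326×24.6) = 0.2182 K/W
R_hardwood = L/(kA) = 0.195/(0.182×24.6) = 0.04355 K/W
R_total = 0.2618 K/W;  Q = ΔT/R_total = 25/0.2618 = 95.5 W
T_interface = T_inner − Q·ΣR(inner→interface) = 21 − 95.5×0.2182

T ≈ 0.16 °C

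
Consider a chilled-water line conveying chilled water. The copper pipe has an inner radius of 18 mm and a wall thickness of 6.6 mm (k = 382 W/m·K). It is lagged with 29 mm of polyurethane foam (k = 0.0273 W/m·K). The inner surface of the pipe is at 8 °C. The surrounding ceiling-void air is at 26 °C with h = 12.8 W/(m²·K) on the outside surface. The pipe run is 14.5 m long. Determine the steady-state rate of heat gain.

Q ≈ 54.7 W

Per-layer cylindrical resistances, series-summed:
R_copper pipe wall = ln(24.6/18)/(2π×382×14.5) = 8.976×10^-6 K/W
R_polyurethane foam = ln(53.6/24.6)/(2π×0.0273×14.5) = 0.3131 K/W
R_outer film = 1/(h_o·2πr_oL) = 1/(12.8×2π×0.0536×14.5) = 0.016 K/W
R_total = 0.3291 K/W
Q = ΔT/R_total = 18/0.3291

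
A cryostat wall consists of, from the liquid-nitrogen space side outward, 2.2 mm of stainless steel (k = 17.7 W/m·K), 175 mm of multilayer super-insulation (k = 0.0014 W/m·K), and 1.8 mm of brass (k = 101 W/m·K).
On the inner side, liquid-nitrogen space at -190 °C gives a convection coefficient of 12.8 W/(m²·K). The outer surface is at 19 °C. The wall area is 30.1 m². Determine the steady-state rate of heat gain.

Q ≈ 50.3 W

Treating each layer as a thermal resistance in series:
R_inner film = 1/(h_i·A) = 1/(12.8×30.1) = 0.002596 K/W
R_stainless steel = L/(kA) = 0.0022/(17.7×30.1) = 4.129×10^-6 K/W
R_multilayer super-insulation = L/(kA) = 0.175/(0.0014×30.1) = 4.153 K/W
R_brass = L/(kA) = 0.0018/(101×30.1) = 5.921×10^-7 K/W
R_total = 4.155 K/W
Q = ΔT / R_total = 209 / 4.155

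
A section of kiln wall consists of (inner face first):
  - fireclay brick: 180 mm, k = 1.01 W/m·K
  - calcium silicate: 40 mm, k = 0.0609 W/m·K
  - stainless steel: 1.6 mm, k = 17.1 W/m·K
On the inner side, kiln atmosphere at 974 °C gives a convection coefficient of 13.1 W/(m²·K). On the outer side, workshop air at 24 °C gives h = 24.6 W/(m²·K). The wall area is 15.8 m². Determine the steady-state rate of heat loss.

Series thermal resistances:
R_inner film = 1/(h_i·A) = 1/(13.1×15.8) = 0.004831 K/W
R_fireclay brick = L/(kA) = 0.18/(1.01×15.8) = 0.01128 K/W
R_calcium silicate = L/(kA) = 0.04/(0.0609×15.8) = 0.04157 K/W
R_stainless steel = L/(kA) = 0.0016/(17.1×15.8) = 5.922×10^-6 K/W
R_outer film = 1/(h_o·A) = 1/(24.6×15.8) = 0.002573 K/W
R_total = 0.06026 K/W
Q = ΔT / R_total = 950 / 0.06026

Q ≈ 15800 W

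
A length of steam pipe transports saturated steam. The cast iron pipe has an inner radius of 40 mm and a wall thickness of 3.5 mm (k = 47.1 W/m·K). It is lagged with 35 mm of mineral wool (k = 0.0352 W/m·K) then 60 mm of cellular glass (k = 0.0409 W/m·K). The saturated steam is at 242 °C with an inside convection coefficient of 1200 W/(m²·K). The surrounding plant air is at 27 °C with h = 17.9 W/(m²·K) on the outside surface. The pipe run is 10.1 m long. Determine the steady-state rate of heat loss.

Q ≈ 439 W

For a radial system each layer contributes R = ln(r_out/r_in)/(2πkL); films add R = 1/(hA).
R_inner film = 1/(h_i·2πr₁L) = 1/(1200×2π×0.04×10.1) = 3.283×10^-4 K/W
R_cast iron pipe wall = ln(43.5/40)/(2π×47.1×10.1) = 2.806×10^-5 K/W
R_mineral wool = ln(78.5/43.5)/(2π×0.0352×10.1) = 0.2643 K/W
R_cellular glass = ln(138.5/78.5)/(2π×0.0409×10.1) = 0.2188 K/W
R_outer film = 1/(h_o·2πr_oL) = 1/(17.9×2π×0.1385×10.1) = 0.006356 K/W
R_total = 0.4897 K/W
Q = ΔT/R_total = 215/0.4897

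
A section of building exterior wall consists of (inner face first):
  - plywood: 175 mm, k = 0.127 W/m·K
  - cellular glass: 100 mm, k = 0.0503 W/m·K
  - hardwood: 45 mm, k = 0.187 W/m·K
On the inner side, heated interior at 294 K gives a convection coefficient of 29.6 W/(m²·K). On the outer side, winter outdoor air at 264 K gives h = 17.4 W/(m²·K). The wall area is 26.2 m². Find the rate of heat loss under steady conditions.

Q ≈ 213 W

Model the wall as resistances in series:
R_inner film = 1/(h_i·A) = 1/(29.6×26.2) = 0.001289 K/W
R_plywood = L/(kA) = 0.175/(0.127×26.2) = 0.05259 K/W
R_cellular glass = L/(kA) = 0.1/(0.0503×26.2) = 0.07588 K/W
R_hardwood = L/(kA) = 0.045/(0.187×26.2) = 0.009185 K/W
R_outer film = 1/(h_o·A) = 1/(17.4×26.2) = 0.002194 K/W
R_total = 0.1411 K/W
Q = ΔT / R_total = 30 / 0.1411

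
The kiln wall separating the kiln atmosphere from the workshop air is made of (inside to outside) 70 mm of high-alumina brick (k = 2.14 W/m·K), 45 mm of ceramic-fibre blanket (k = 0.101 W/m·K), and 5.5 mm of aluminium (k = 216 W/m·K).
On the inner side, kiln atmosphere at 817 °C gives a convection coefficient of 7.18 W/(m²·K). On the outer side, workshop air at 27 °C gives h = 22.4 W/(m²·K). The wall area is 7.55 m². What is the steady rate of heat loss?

Q ≈ 9010 W

Model the wall as resistances in series:
R_inner film = 1/(h_i·A) = 1/(7.18×7.55) = 0.01845 K/W
R_high-alumina brick = L/(kA) = 0.07/(2.14×7.55) = 0.004332 K/W
R_ceramic-fibre blanket = L/(kA) = 0.045/(0.101×7.55) = 0.05901 K/W
R_aluminium = L/(kA) = 0.0055/(216×7.55) = 3.373×10^-6 K/W
R_outer film = 1/(h_o·A) = 1/(22.4×7.55) = 0.005913 K/W
R_total = 0.08771 K/W
Q = ΔT / R_total = 790 / 0.08771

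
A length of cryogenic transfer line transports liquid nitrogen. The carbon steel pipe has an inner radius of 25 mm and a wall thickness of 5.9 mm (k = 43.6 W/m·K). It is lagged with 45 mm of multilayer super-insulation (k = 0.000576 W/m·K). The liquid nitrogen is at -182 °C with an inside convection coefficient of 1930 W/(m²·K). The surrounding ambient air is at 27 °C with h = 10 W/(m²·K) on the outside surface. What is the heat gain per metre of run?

For a radial system each layer contributes R = ln(r_out/r_in)/(2πkL); films add R = 1/(hA).
R_inner film = 1/(h_i·2πr₁L) = 1/(1930×2π×0.025×1) = 0.003299 K/W
R_carbon steel pipe wall = ln(30.9/25)/(2π×43.6×1) = 7.734×10^-4 K/W
R_multilayer super-insulation = ln(75.9/30.9)/(2π×0.000576×1) = 248.3 K/W
R_outer film = 1/(h_o·2πr_oL) = 1/(10×2π×0.0759×1) = 0.2097 K/W
R_total = 248.5 K/W
Q = ΔT/R_total = 209/248.5

q′ ≈ 0.841 W/m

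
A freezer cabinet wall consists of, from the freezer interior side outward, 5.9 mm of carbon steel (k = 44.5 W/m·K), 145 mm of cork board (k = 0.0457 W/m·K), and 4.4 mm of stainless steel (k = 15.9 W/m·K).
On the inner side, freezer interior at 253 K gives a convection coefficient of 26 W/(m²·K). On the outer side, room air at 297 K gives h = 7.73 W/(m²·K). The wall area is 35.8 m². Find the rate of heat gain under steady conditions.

Treating each layer as a thermal resistance in series:
R_inner film = 1/(h_i·A) = 1/(26×35.8) = 0.001074 K/W
R_carbon steel = L/(kA) = 0.0059/(44.5×35.8) = 3.703×10^-6 K/W
R_cork board = L/(kA) = 0.145/(0.0457×35.8) = 0.08863 K/W
R_stainless steel = L/(kA) = 0.0044/(15.9×35.8) = 7.73×10^-6 K/W
R_outer film = 1/(h_o·A) = 1/(7.73×35.8) = 0.003614 K/W
R_total = 0.09333 K/W
Q = ΔT / R_total = 44 / 0.09333

Q ≈ 471 W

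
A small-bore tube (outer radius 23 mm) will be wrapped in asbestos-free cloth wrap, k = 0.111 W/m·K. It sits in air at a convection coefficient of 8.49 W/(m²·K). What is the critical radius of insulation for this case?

For a cylinder r_cr = k/h = 0.111/8.49
r_cr = 13.1 mm; since the bare radius (23 mm) is above r_cr, any added insulation will reduce heat loss.

r_cr ≈ 13.1 mm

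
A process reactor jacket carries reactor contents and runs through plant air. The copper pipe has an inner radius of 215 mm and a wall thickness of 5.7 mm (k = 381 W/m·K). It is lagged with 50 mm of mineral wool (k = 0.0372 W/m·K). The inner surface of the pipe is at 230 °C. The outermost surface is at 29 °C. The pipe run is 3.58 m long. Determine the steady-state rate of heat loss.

Q ≈ 824 W

Cylindrical conduction, so R = ln(r₂/r₁)/(2πkL) per layer, in series:
R_copper pipe wall = ln(220.7/215)/(2π×381×3.58) = 3.053×10^-6 K/W
R_mineral wool = ln(270.7/220.7)/(2π×0.0372×3.58) = 0.244 K/W
R_total = 0.244 K/W
Q = ΔT/R_total = 201/0.244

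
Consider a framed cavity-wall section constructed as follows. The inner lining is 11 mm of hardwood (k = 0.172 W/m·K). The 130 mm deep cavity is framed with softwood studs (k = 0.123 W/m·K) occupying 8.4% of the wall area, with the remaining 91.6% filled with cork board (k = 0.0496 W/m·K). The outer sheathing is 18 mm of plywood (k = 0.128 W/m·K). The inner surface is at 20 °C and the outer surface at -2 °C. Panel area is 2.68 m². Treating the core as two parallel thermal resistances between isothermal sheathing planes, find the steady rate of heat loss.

Q ≈ 23.3 W

Sheathing layers in series; stud and cavity paths in parallel between them.
R_inner = 0.011/(0.172×2.68) = 0.02386 K/W
R_stud  = 0.13/(0.123×0.084×2.68) = 4.695 K/W
R_cav   = 0.13/(0.0496×0.916×2.68) = 1.068 K/W
1/R_core = 1/R_stud + 1/R_cav → R_core = 0.8698 K/W
R_outer = 0.018/(0.128×2.68) = 0.05247 K/W
R_total = 0.9462 K/W
Q = ΔT/R_total = 22/0.9462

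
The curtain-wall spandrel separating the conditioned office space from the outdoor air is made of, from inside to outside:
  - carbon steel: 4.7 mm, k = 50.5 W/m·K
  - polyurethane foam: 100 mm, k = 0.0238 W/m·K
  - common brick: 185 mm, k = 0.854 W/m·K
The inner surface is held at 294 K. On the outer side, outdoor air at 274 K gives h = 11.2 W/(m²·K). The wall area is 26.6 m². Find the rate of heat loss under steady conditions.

Q ≈ 118 W

Model the wall as resistances in series:
R_carbon steel = L/(kA) = 0.0047/(50.5×26.6) = 3.499×10^-6 K/W
R_polyurethane foam = L/(kA) = 0.1/(0.0238×26.6) = 0.158 K/W
R_common brick = L/(kA) = 0.185/(0.854×26.6) = 0.008144 K/W
R_outer film = 1/(h_o·A) = 1/(11.2×26.6) = 0.003357 K/W
R_total = 0.1695 K/W
Q = ΔT / R_total = 20 / 0.1695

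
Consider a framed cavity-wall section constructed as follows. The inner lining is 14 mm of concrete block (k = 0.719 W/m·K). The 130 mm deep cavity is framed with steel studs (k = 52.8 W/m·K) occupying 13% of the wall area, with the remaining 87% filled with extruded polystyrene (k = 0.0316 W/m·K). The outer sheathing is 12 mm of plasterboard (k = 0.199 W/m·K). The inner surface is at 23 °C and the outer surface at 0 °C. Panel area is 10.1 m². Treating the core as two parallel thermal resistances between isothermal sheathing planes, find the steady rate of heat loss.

Sheathing layers in series; stud and cavity paths in parallel between them.
R_inner = 0.014/(0.719×10.1) = 0.001928 K/W
R_stud  = 0.13/(52.8×0.13×10.1) = 0.001875 K/W
R_cav   = 0.13/(0.0316×0.87×10.1) = 0.4682 K/W
1/R_core = 1/R_stud + 1/R_cav → R_core = 0.001868 K/W
R_outer = 0.012/(0.199×10.1) = 0.00597 K/W
R_total = 0.009766 K/W
Q = ΔT/R_total = 23/0.009766

Q ≈ 2360 W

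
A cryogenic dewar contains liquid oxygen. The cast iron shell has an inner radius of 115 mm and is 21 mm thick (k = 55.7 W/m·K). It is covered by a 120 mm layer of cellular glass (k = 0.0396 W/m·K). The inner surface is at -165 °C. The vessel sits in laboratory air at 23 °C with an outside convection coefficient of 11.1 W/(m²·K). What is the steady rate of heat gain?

Spherical conduction: R = (1/r_in − 1/r_out)/(4πk) per layer; series-sum.
R_cast iron shell = (1/0.115 − 1/0.136)/(4π×55.7) = 0.001918 K/W
R_cellular glass = (1/0.136 − 1/0.256)/(4π×0.0396) = 6.926 K/W
R_outer film = 1/(h·4πr_o²) = 1/(11.1×4π×0.256²) = 0.1094 K/W
R_total = 7.038 K/W
Q = ΔT/R_total = 188/7.038

Q ≈ 26.7 W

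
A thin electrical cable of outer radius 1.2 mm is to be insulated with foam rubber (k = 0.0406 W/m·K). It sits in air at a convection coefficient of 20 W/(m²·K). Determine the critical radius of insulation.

For a cylinder r_cr = k/h = 0.0406/20
r_cr = 2.03 mm; since the bare radius (1.2 mm) is below r_cr, adding a thin layer of insulation will *increase* heat loss.

r_cr ≈ 2.03 mm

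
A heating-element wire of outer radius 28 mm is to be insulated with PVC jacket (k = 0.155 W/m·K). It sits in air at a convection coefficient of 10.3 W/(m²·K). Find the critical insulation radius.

r_cr ≈ 15 mm

For a cylinder r_cr = k/h = 0.155/10.3
r_cr = 15 mm; since the bare radius (28 mm) is above r_cr, any added insulation will reduce heat loss.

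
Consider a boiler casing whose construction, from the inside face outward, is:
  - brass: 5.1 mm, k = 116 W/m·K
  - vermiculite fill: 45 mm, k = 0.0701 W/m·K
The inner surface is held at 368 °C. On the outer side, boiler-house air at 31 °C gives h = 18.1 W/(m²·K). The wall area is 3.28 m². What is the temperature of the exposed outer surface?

Model the wall as resistances in series:
R_brass = L/(kA) = 0.0051/(116×3.28) = 1.34×10^-5 K/W
R_vermiculite fill = L/(kA) = 0.045/(0.0701×3.28) = 0.1957 K/W
R_outer film = 1/(h_o·A) = 1/(18.1×3.28) = 0.01684 K/W
R_total = 0.2126 K/W;  Q = ΔT/R_total = 337/0.2126 = 1585 W
T_interface = T_inner − Q·ΣR(inner→interface) = 368 − 1590×0.1957

T ≈ 57.7 °C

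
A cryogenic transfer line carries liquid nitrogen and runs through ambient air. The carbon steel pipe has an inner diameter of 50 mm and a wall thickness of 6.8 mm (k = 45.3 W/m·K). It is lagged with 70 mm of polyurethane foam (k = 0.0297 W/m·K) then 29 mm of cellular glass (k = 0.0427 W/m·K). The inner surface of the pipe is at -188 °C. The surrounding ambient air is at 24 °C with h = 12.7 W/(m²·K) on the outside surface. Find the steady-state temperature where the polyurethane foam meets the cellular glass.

For a radial system each layer contributes R = ln(r_out/r_in)/(2πkL); films add R = 1/(hA).
R_carbon steel pipe wall = ln(31.8/25)/(2π×45.3×1) = 8.453×10^-4 K/W
R_polyurethane foam = ln(101.8/31.8)/(2π×0.0297×1) = 6.235 K/W
R_cellular glass = ln(130.8/101.8)/(2π×0.0427×1) = 0.9343 K/W
R_outer film = 1/(h_o·2πr_oL) = 1/(12.7×2π×0.1308×1) = 0.09581 K/W
R_total = 7.266 K/W
Q = ΔT/R_total = 212/7.266
Q = 29.2 W/m
T_interface = T_inner + Q·ΣR(inner→interface) = -188 + 29.2×6.236

T ≈ -6.05 °C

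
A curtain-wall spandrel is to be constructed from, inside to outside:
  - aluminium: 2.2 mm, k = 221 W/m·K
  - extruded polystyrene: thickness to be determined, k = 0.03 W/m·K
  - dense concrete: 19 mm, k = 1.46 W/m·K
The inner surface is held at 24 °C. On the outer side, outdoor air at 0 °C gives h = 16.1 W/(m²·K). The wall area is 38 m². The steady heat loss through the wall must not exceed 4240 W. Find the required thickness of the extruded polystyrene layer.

Treating each layer as a thermal resistance in series:
R_aluminium = L/(kA) = 0.0022/(221×38) = 2.62×10^-7 K/W
R_dense concrete = L/(kA) = 0.019/(1.46×38) = 3.425×10^-4 K/W
R_outer film = 1/(h_o·A) = 1/(16.1×38) = 0.001635 K/W
Sum of the known resistances R_other = 0.001977 K/W
Required total resistance R_tot = ΔT/Q_allow = 24/4240 = 0.00566 K/W
R_extruded polystyrene = R_tot − R_other = 0.003683 K/W
L = R·k·A = 0.003683×0.03×38

L ≈ 4.2 mm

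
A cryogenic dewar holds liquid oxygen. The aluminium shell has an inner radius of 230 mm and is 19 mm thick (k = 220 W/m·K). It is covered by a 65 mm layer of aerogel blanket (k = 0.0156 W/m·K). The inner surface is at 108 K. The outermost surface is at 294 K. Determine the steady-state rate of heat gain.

Q ≈ 43.9 W

Radial (spherical) resistances in series:
R_aluminium shell = (1/0.23 − 1/0.249)/(4π×220) = 1.2×10^-4 K/W
R_aerogel blanket = (1/0.249 − 1/0.314)/(4π×0.0156) = 4.241 K/W
R_total = 4.241 K/W
Q = ΔT/R_total = 186/4.241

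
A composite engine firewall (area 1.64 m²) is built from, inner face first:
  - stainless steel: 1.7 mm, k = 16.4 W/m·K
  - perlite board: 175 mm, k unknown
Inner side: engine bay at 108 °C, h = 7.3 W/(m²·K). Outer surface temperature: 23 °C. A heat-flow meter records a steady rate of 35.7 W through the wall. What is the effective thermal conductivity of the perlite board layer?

k ≈ 0.0464 W/(m·K)

Model the wall as resistances in series:
R_inner film = 1/(h_i·A) = 1/(7.3×1.64) = 0.08353 K/W
R_stainless steel = L/(kA) = 0.0017/(16.4×1.64) = 6.321×10^-5 K/W
Sum of known resistances R_other = 0.08359 K/W
Total R = ΔT/Q = 85/35.7 = 2.381 K/W
R_perlite board = R_total − R_other = 2.297 K/W
k = L/(R·A) = 0.175/(2.297×1.64)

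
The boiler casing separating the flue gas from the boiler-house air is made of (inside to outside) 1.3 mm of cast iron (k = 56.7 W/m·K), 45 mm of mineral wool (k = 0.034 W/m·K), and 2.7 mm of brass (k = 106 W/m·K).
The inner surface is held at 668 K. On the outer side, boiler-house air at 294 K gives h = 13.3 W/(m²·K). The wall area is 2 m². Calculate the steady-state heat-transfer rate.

Thermal resistances in series:
R_cast iron = L/(kA) = 0.0013/(56.7×2) = 1.146×10^-5 K/W
R_mineral wool = L/(kA) = 0.045/(0.034×2) = 0.6618 K/W
R_brass = L/(kA) = 0.0027/(106×2) = 1.274×10^-5 K/W
R_outer film = 1/(h_o·A) = 1/(13.3×2) = 0.03759 K/W
R_total = 0.6994 K/W
Q = ΔT / R_total = 374 / 0.6994

Q ≈ 535 W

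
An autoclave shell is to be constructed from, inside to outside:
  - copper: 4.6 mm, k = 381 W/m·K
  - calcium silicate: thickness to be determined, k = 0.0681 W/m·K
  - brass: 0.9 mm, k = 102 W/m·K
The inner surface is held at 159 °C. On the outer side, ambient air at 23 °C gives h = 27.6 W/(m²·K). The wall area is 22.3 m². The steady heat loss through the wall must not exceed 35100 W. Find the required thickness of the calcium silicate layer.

Series thermal resistances:
R_copper = L/(kA) = 0.0046/(381×22.3) = 5.414×10^-7 K/W
R_brass = L/(kA) = 0.0009/(102×22.3) = 3.957×10^-7 K/W
R_outer film = 1/(h_o·A) = 1/(27.6×22.3) = 0.001625 K/W
Sum of the known resistances R_other = 0.001626 K/W
Required total resistance R_tot = ΔT/Q_allow = 136/35100 = 0.003875 K/W
R_calcium silicate = R_tot − R_other = 0.002249 K/W
L = R·k·A = 0.002249×0.0681×22.3

L ≈ 3.42 mm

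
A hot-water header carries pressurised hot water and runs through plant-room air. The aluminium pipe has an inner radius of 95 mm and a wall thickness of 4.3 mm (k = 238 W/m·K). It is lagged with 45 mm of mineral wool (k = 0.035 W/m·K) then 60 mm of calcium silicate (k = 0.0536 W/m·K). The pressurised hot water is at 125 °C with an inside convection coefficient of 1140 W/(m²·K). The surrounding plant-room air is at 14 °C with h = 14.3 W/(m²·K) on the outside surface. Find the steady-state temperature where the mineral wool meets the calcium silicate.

T ≈ 57.3 °C

For a radial system each layer contributes R = ln(r_out/r_in)/(2πkL); films add R = 1/(hA).
R_inner film = 1/(h_i·2πr₁L) = 1/(1140×2π×0.095×1) = 0.00147 K/W
R_aluminium pipe wall = ln(99.3/95)/(2π×238×1) = 2.96×10^-5 K/W
R_mineral wool = ln(144.3/99.3)/(2π×0.035×1) = 1.7 K/W
R_calcium silicate = ln(204.3/144.3)/(2π×0.0536×1) = 1.032 K/W
R_outer film = 1/(h_o·2πr_oL) = 1/(14.3×2π×0.2043×1) = 0.05448 K/W
R_total = 2.788 K/W
Q = ΔT/R_total = 111/2.788
Q = 39.8 W/m
T_interface = T_inner − Q·ΣR(inner→interface) = 125 − 39.8×1.701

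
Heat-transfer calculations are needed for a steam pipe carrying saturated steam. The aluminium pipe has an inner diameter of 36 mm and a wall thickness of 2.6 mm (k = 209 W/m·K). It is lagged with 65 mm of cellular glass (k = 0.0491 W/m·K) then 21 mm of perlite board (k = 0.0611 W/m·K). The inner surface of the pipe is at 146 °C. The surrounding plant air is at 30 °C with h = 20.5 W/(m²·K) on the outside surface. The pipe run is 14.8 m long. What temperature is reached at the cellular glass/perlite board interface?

Radial resistances (cylindrical: R_cond = ln(r_o/r_i)/(2πkL), R_conv = 1/(h·2πrL)):
R_aluminium pipe wall = ln(20.6/18)/(2π×209×14.8) = 6.942×10^-6 K/W
R_cellular glass = ln(85.6/20.6)/(2π×0.0491×14.8) = 0.312 K/W
R_perlite board = ln(106.6/85.6)/(2π×0.0611×14.8) = 0.03861 K/W
R_outer film = 1/(h_o·2πr_oL) = 1/(20.5×2π×0.1066×14.8) = 0.004921 K/W
R_total = 0.3555 K/W
Q = ΔT/R_total = 116/0.3555
Q = 326 W
T_interface = T_inner − Q·ΣR(inner→interface) = 146 − 326×0.312

T ≈ 44.2 °C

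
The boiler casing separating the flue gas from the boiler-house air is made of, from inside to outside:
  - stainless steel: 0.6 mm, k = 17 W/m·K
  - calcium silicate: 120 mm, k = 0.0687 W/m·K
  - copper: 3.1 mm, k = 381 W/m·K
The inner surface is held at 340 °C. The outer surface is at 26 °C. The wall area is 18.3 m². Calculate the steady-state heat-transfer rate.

Thermal resistances in series:
R_stainless steel = L/(kA) = 0.0006/(17×18.3) = 1.929×10^-6 K/W
R_calcium silicate = L/(kA) = 0.12/(0.0687×18.3) = 0.09545 K/W
R_copper = L/(kA) = 0.0031/(381×18.3) = 4.446×10^-7 K/W
R_total = 0.09545 K/W
Q = ΔT / R_total = 314 / 0.09545

Q ≈ 3290 W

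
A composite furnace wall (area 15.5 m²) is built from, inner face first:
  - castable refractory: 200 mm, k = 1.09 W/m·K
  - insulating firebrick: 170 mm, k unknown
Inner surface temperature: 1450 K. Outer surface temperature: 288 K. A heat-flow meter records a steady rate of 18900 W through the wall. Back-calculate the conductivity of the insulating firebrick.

k ≈ 0.221 W/(m·K)

Model the wall as resistances in series:
R_castable refractory = L/(kA) = 0.2/(1.09×15.5) = 0.01184 K/W
Sum of known resistances R_other = 0.01184 K/W
Total R = ΔT/Q = 1162/18900 = 0.06148 K/W
R_insulating firebrick = R_total − R_other = 0.04964 K/W
k = L/(R·A) = 0.17/(0.04964×15.5)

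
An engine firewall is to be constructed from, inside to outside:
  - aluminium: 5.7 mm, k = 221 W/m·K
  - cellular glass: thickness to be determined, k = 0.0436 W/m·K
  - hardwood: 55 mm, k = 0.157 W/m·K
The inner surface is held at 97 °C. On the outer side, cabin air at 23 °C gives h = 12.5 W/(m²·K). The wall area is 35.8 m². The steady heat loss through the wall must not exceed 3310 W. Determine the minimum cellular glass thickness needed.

Using the resistance-network approach (series):
R_aluminium = L/(kA) = 0.0057/(221×35.8) = 7.204×10^-7 K/W
R_hardwood = L/(kA) = 0.055/(0.157×35.8) = 0.009785 K/W
R_outer film = 1/(h_o·A) = 1/(12.5×35.8) = 0.002235 K/W
Sum of the known resistances R_other = 0.01202 K/W
Required total resistance R_tot = ΔT/Q_allow = 74/3310 = 0.02236 K/W
R_cellular glass = R_tot − R_other = 0.01034 K/W
L = R·k·A = 0.01034×0.0436×35.8

L ≈ 16.1 mm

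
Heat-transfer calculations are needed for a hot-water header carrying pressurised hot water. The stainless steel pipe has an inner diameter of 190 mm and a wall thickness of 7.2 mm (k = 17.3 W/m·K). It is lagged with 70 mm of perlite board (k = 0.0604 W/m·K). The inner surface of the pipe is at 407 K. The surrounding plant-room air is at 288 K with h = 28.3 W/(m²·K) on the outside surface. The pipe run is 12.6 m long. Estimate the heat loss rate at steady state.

Treating each annulus and film as a series resistance:
R_stainless steel pipe wall = ln(102.2/95)/(2π×17.3×12.6) = 5.334×10^-5 K/W
R_perlite board = ln(172.2/102.2)/(2π×0.0604×12.6) = 0.1091 K/W
R_outer film = 1/(h_o·2πr_oL) = 1/(28.3×2π×0.1722×12.6) = 0.002592 K/W
R_total = 0.1118 K/W
Q = ΔT/R_total = 119/0.1118

Q ≈ 1060 W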